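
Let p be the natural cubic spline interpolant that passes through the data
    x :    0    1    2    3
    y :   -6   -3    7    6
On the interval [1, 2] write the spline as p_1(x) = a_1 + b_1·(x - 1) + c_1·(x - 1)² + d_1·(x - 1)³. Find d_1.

-6

With σ_i denoting the second derivative at x_i, h_i = 1, 1, 1, and Δ_i = (y_(i+1) − y_i)/h_i = 3, 10, -1:
  1·σ_0 + 4·σ_1 + 1·σ_2 = 6(Δ_1 - Δ_0) = 42
  1·σ_1 + 4·σ_2 + 1·σ_3 = 6(Δ_2 - Δ_1) = -66
Natural end conditions: σ_0 = σ_3 = 0.
Forward elimination and back-substitution give σ_0 = 0, σ_1 = 78/5, σ_2 = -102/5, σ_3 = 0.
On [1, 2], with p_1(x) = a_1 + b_1·(x - 1) + c_1·(x - 1)² + d_1·(x - 1)³: c_1 = σ_1/2 = 39/5, d_1 = (σ_2 - σ_1)/(6h_1) = -6, b_1 = Δ_1 - h_1(2σ_1 + σ_2)/6 = 41/5.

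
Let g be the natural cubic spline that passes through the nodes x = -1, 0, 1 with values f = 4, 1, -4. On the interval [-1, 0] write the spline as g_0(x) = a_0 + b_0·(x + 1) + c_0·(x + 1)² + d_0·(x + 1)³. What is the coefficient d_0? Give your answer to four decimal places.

-0.5000

Write M_i for g''(x_i). With h_i = 1, 1 and divided differences Δ_i = -3, -5, the continuity of g' gives the tridiagonal system
  1·M_0 + 4·M_1 + 1·M_2 = 6(Δ_1 - Δ_0) = -12
Natural end conditions: M_0 = M_2 = 0.
Hence M_0 = 0, M_1 = -3, M_2 = 0.
On [-1, 0], with g_0(x) = a_0 + b_0·(x + 1) + c_0·(x + 1)² + d_0·(x + 1)³: c_0 = M_0/2 = 0, d_0 = (M_1 - M_0)/(6h_0) = -1/2, b_0 = Δ_0 - h_0(2M_0 + M_1)/6 = -5/2.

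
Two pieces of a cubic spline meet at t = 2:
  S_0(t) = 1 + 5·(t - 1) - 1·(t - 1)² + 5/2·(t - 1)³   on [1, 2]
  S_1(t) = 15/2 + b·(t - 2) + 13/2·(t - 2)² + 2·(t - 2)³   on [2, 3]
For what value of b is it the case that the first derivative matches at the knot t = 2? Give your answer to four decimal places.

10.5000

S_0'(t) = 5 - 2·(t - 1) + 15/2·(t - 1)², so S_0'(2) = 21/2. On the right, S_1'(2) = b, so b = 21/2.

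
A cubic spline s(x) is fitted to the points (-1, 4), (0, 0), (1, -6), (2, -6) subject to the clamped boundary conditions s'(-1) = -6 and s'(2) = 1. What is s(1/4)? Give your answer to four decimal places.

Put M_i = s'' at the i-th knot. Here h = (1, 1, 1) and Δ = (-4, -6, 0), so the interior equations h_(i-1)·M_(i-1) + 2(h_(i-1)+h_i)·M_i + h_i·M_(i+1) = 6(Δ_i − Δ_(i-1)) read
  1·M_0 + 4·M_1 + 1·M_2 = 6(Δ_1 - Δ_0) = -12
  1·M_1 + 4·M_2 + 1·M_3 = 6(Δ_2 - Δ_1) = 36
Clamped end conditions give two more equations: 2h_0·M_0 + h_0·M_1 = 6(Δ_0 - s'(-1)) = 12 and h_2·M_2 + 2h_2·M_3 = 6(s'(2) - Δ_2) = 6.
Solving the tridiagonal system: M_0 = 154/15, M_1 = -128/15, M_2 = 178/15, M_3 = -44/15.
On [0, 1], s(x) = 0 - 77/15·x - 64/15·x² + 17/5·x³.
With x = 1/4: s(1/4) = -479/320.

-1.4969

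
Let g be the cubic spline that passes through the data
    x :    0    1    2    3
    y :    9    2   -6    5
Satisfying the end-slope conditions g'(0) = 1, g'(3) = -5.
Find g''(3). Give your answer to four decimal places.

-72.4000

Put M_i = g'' at the i-th knot. Here h = (1, 1, 1) and Δ = (-7, -8, 11), so the interior equations h_(i-1)·M_(i-1) + 2(h_(i-1)+h_i)·M_i + h_i·M_(i+1) = 6(Δ_i − Δ_(i-1)) read
  1·M_0 + 4·M_1 + 1·M_2 = 6(Δ_1 - Δ_0) = -6
  1·M_1 + 4·M_2 + 1·M_3 = 6(Δ_2 - Δ_1) = 114
Clamped end conditions give two more equations: 2h_0·M_0 + h_0·M_1 = 6(Δ_0 - g'(0)) = -48 and h_2·M_2 + 2h_2·M_3 = 6(g'(3) - Δ_2) = -96.
Solving: M_0 = -98/5, M_1 = -44/5, M_2 = 244/5, M_3 = -362/5.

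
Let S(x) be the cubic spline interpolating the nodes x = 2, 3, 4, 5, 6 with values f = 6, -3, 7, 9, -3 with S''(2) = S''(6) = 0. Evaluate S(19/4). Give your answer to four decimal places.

10.0511

Put σ_i = S'' at the i-th knot. Here h = (1, 1, 1, 1) and Δ = (-9, 10, 2, -12), so the interior equations h_(i-1)·σ_(i-1) + 2(h_(i-1)+h_i)·σ_i + h_i·σ_(i+1) = 6(Δ_i − Δ_(i-1)) read
  1·σ_0 + 4·σ_1 + 1·σ_2 = 6(Δ_1 - Δ_0) = 114
  1·σ_1 + 4·σ_2 + 1·σ_3 = 6(Δ_2 - Δ_1) = -48
  1·σ_2 + 4·σ_3 + 1·σ_4 = 6(Δ_3 - Δ_2) = -84
Natural end conditions: σ_0 = σ_4 = 0.
Forward elimination and back-substitution give σ_0 = 0, σ_1 = 909/28, σ_2 = -111/7, σ_3 = -477/28, σ_4 = 0.
On [4, 5], S(x) = 7 + 81/8·(x - 4) - 111/14·(x - 4)² - 11/56·(x - 4)³.
With (x - 4) = 3/4: S(19/4) = 36023/3584.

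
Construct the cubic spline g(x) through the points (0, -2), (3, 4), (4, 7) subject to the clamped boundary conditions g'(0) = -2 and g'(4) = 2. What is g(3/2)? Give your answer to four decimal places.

Write M_i for g''(x_i). With h_i = 3, 1 and divided differences Δ_i = 2, 3, the continuity of g' gives the tridiagonal system
  3·M_0 + 8·M_1 + 1·M_2 = 6(Δ_1 - Δ_0) = 6
Clamped end conditions give two more equations: 2h_0·M_0 + h_0·M_1 = 6(Δ_0 - g'(0)) = 24 and h_1·M_1 + 2h_1·M_2 = 6(g'(4) - Δ_1) = -6.
Hence M_0 = 17/4, M_1 = -1/2, M_2 = -11/4.
On [0, 3], g(x) = -2 - 2·x + 17/8·x² - 19/72·x³.
With x = 3/2: g(3/2) = -71/64.

-1.1094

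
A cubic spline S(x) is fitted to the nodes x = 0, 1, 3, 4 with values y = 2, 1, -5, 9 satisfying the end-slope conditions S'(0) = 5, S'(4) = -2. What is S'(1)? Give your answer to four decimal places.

Let M_i = S''(x_i). Step sizes h_i = 1, 2, 1; slopes of the chords Δ_i = (y_(i+1) - y_i)/h_i = -1, -3, 14.
  1·M_0 + 6·M_1 + 2·M_2 = 6(Δ_1 - Δ_0) = -12
  2·M_1 + 6·M_2 + 1·M_3 = 6(Δ_2 - Δ_1) = 102
Clamped end conditions give two more equations: 2h_0·M_0 + h_0·M_1 = 6(Δ_0 - S'(0)) = -36 and h_2·M_2 + 2h_2·M_3 = 6(S'(4) - Δ_2) = -96.
Hence M_0 = -452/35, M_1 = -356/35, M_2 = 1084/35, M_3 = -2222/35.
On [1, 3], S'(x) = b_1 + 2c_1·(x - 1) + 3d_1·(x - 1)² with b_1 = Δ_1 - h_1(2M_1 + M_2)/6 = -229/35, c_1 = M_1/2 = -178/35, d_1 = (M_2 - M_1)/(6h_1) = 24/7. So S'(1) = -229/35.

-6.5429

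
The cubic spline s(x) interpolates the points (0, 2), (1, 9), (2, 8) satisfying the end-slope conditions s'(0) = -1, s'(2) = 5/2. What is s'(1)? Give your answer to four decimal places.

With σ_i denoting the second derivative at x_i, h_i = 1, 1, and Δ_i = (y_(i+1) − y_i)/h_i = 7, -1:
  1·σ_0 + 4·σ_1 + 1·σ_2 = 6(Δ_1 - Δ_0) = -48
Clamped end conditions give two more equations: 2h_0·σ_0 + h_0·σ_1 = 6(Δ_0 - s'(0)) = 48 and h_1·σ_1 + 2h_1·σ_2 = 6(s'(2) - Δ_1) = 21.
Forward elimination and back-substitution give σ_0 = 151/4, σ_1 = -55/2, σ_2 = 97/4.
On [1, 2], s'(x) = b_1 + 2c_1·(x - 1) + 3d_1·(x - 1)² with b_1 = Δ_1 - h_1(2σ_1 + σ_2)/6 = 33/8, c_1 = σ_1/2 = -55/4, d_1 = (σ_2 - σ_1)/(6h_1) = 69/8. So s'(1) = 33/8.

4.1250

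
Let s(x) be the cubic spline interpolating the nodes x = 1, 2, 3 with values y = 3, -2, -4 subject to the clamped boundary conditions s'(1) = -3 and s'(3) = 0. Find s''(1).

-9

Write M_i for s''(x_i). With h_i = 1, 1 and divided differences Δ_i = -5, -2, the continuity of s' gives the tridiagonal system
  1·M_0 + 4·M_1 + 1·M_2 = 6(Δ_1 - Δ_0) = 18
Clamped end conditions give two more equations: 2h_0·M_0 + h_0·M_1 = 6(Δ_0 - s'(1)) = -12 and h_1·M_1 + 2h_1·M_2 = 6(s'(3) - Δ_1) = 12.
Hence M_0 = -9, M_1 = 6, M_2 = 3.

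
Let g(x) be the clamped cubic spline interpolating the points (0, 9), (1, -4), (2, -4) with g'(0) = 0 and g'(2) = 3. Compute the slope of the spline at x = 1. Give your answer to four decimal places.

-10.5000

With M_i denoting the second derivative at x_i, h_i = 1, 1, and Δ_i = (y_(i+1) − y_i)/h_i = -13, 0:
  1·M_0 + 4·M_1 + 1·M_2 = 6(Δ_1 - Δ_0) = 78
Clamped end conditions give two more equations: 2h_0·M_0 + h_0·M_1 = 6(Δ_0 - g'(0)) = -78 and h_1·M_1 + 2h_1·M_2 = 6(g'(2) - Δ_1) = 18.
Solving the tridiagonal system: M_0 = -57, M_1 = 36, M_2 = -9.
On [1, 2], g'(x) = b_1 + 2c_1·(x - 1) + 3d_1·(x - 1)² with b_1 = Δ_1 - h_1(2M_1 + M_2)/6 = -21/2, c_1 = M_1/2 = 18, d_1 = (M_2 - M_1)/(6h_1) = -15/2. So g'(1) = -21/2.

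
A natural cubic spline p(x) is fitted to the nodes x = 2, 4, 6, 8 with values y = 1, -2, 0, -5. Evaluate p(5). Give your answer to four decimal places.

Put m_i = p'' at the i-th knot. Here h = (2, 2, 2) and Δ = (-3/2, 1, -5/2), so the interior equations h_(i-1)·m_(i-1) + 2(h_(i-1)+h_i)·m_i + h_i·m_(i+1) = 6(Δ_i − Δ_(i-1)) read
  2·m_0 + 8·m_1 + 2·m_2 = 6(Δ_1 - Δ_0) = 15
  2·m_1 + 8·m_2 + 2·m_3 = 6(Δ_2 - Δ_1) = -21
Natural end conditions: m_0 = m_3 = 0.
Solving: m_0 = 0, m_1 = 27/10, m_2 = -33/10, m_3 = 0.
On [4, 6], p(x) = -2 + 3/10·(x - 4) + 27/20·(x - 4)² - 1/2·(x - 4)³.
With (x - 4) = 1: p(5) = -17/20.

-0.8500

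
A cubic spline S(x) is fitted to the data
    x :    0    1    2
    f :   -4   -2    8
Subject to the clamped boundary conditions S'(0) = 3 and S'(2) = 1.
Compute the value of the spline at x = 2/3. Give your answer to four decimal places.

-3.4815

Write m_i for S''(x_i). With h_i = 1, 1 and divided differences Δ_i = 2, 10, the continuity of S' gives the tridiagonal system
  1·m_0 + 4·m_1 + 1·m_2 = 6(Δ_1 - Δ_0) = 48
Clamped end conditions give two more equations: 2h_0·m_0 + h_0·m_1 = 6(Δ_0 - S'(0)) = -6 and h_1·m_1 + 2h_1·m_2 = 6(S'(2) - Δ_1) = -54.
Solving the tridiagonal system: m_0 = -16, m_1 = 26, m_2 = -40.
On [0, 1], S(x) = -4 + 3·x - 8·x² + 7·x³.
With x = 2/3: S(2/3) = -94/27.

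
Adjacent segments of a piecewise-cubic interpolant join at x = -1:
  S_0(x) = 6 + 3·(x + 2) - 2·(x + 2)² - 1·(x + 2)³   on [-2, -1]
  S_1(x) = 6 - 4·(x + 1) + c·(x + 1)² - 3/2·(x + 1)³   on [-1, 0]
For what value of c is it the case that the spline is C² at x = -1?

-5

S_0''(x) = -4 - 6·(x + 2), so S_0''(-1) = -10. On the right, S_1''(-1) = 2c, so c = -5.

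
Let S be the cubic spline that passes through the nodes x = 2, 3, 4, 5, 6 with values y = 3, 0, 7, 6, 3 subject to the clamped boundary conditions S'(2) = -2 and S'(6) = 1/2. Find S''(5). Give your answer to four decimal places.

Write M_i for S''(x_i). With h_i = 1, 1, 1, 1 and divided differences Δ_i = -3, 7, -1, -3, the continuity of S' gives the tridiagonal system
  1·M_0 + 4·M_1 + 1·M_2 = 6(Δ_1 - Δ_0) = 60
  1·M_1 + 4·M_2 + 1·M_3 = 6(Δ_2 - Δ_1) = -48
  1·M_2 + 4·M_3 + 1·M_4 = 6(Δ_3 - Δ_2) = -12
Clamped end conditions give two more equations: 2h_0·M_0 + h_0·M_1 = 6(Δ_0 - S'(2)) = -6 and h_3·M_3 + 2h_3·M_4 = 6(S'(6) - Δ_3) = 21.
Hence M_0 = -811/56, M_1 = 643/28, M_2 = -139/8, M_3 = -41/28, M_4 = 629/56.

-1.4643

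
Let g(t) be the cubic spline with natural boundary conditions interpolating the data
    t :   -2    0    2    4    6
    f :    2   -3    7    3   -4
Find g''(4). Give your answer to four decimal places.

Let m_i = g''(x_i). Step sizes h_i = 2, 2, 2, 2; slopes of the chords Δ_i = (y_(i+1) - y_i)/h_i = -5/2, 5, -2, -7/2.
  2·m_0 + 8·m_1 + 2·m_2 = 6(Δ_1 - Δ_0) = 45
  2·m_1 + 8·m_2 + 2·m_3 = 6(Δ_2 - Δ_1) = -42
  2·m_2 + 8·m_3 + 2·m_4 = 6(Δ_3 - Δ_2) = -9
Natural end conditions: m_0 = m_4 = 0.
Solving the tridiagonal system: m_0 = 0, m_1 = 417/56, m_2 = -51/7, m_3 = 39/56, m_4 = 0.

0.6964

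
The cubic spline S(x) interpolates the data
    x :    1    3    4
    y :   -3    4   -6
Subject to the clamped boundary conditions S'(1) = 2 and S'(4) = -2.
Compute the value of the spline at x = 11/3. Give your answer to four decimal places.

Let M_i = S''(x_i). Step sizes h_i = 2, 1; slopes of the chords Δ_i = (y_(i+1) - y_i)/h_i = 7/2, -10.
  2·M_0 + 6·M_1 + 1·M_2 = 6(Δ_1 - Δ_0) = -81
Clamped end conditions give two more equations: 2h_0·M_0 + h_0·M_1 = 6(Δ_0 - S'(1)) = 9 and h_1·M_1 + 2h_1·M_2 = 6(S'(4) - Δ_1) = 48.
Solving: M_0 = 173/12, M_1 = -73/3, M_2 = 217/6.
On [3, 4], S(x) = 4 - 95/12·(x - 3) - 73/6·(x - 3)² + 121/12·(x - 3)³.
With (x - 3) = 2/3: S(11/3) = -599/162.

-3.6975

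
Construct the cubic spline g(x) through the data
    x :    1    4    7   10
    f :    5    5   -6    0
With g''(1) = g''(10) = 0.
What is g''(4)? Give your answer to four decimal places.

With M_i denoting the second derivative at x_i, h_i = 3, 3, 3, and Δ_i = (y_(i+1) − y_i)/h_i = 0, -11/3, 2:
  3·M_0 + 12·M_1 + 3·M_2 = 6(Δ_1 - Δ_0) = -22
  3·M_1 + 12·M_2 + 3·M_3 = 6(Δ_2 - Δ_1) = 34
Natural end conditions: M_0 = M_3 = 0.
Hence M_0 = 0, M_1 = -122/45, M_2 = 158/45, M_3 = 0.

-2.7111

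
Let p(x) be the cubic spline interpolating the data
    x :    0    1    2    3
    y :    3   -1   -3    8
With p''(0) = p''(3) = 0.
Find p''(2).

20

Write m_i for p''(x_i). With h_i = 1, 1, 1 and divided differences Δ_i = -4, -2, 11, the continuity of p' gives the tridiagonal system
  1·m_0 + 4·m_1 + 1·m_2 = 6(Δ_1 - Δ_0) = 12
  1·m_1 + 4·m_2 + 1·m_3 = 6(Δ_2 - Δ_1) = 78
Natural end conditions: m_0 = m_3 = 0.
Solving: m_0 = 0, m_1 = -2, m_2 = 20, m_3 = 0.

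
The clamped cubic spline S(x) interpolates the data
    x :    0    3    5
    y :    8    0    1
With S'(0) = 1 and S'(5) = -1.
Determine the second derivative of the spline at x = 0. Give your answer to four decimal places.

-5.9667

Let M_i = S''(x_i). Step sizes h_i = 3, 2; slopes of the chords Δ_i = (y_(i+1) - y_i)/h_i = -8/3, 1/2.
  3·M_0 + 10·M_1 + 2·M_2 = 6(Δ_1 - Δ_0) = 19
Clamped end conditions give two more equations: 2h_0·M_0 + h_0·M_1 = 6(Δ_0 - S'(0)) = -22 and h_1·M_1 + 2h_1·M_2 = 6(S'(5) - Δ_1) = -9.
Hence M_0 = -179/30, M_1 = 23/5, M_2 = -91/20.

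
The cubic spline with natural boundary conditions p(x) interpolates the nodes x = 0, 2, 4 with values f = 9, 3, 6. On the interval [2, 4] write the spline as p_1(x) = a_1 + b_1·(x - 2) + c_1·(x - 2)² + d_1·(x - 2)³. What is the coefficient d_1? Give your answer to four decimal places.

Write M_i for p''(x_i). With h_i = 2, 2 and divided differences Δ_i = -3, 3/2, the continuity of p' gives the tridiagonal system
  2·M_0 + 8·M_1 + 2·M_2 = 6(Δ_1 - Δ_0) = 27
Natural end conditions: M_0 = M_2 = 0.
Solving: M_0 = 0, M_1 = 27/8, M_2 = 0.
On [2, 4], with p_1(x) = a_1 + b_1·(x - 2) + c_1·(x - 2)² + d_1·(x - 2)³: c_1 = M_1/2 = 27/16, d_1 = (M_2 - M_1)/(6h_1) = -9/32, b_1 = Δ_1 - h_1(2M_1 + M_2)/6 = -3/4.

-0.2813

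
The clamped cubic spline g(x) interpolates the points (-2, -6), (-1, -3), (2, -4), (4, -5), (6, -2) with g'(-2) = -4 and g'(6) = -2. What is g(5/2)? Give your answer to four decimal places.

-4.9421

With m_i denoting the second derivative at x_i, h_i = 1, 3, 2, 2, and Δ_i = (y_(i+1) − y_i)/h_i = 3, -1/3, -1/2, 3/2:
  1·m_0 + 8·m_1 + 3·m_2 = 6(Δ_1 - Δ_0) = -20
  3·m_1 + 10·m_2 + 2·m_3 = 6(Δ_2 - Δ_1) = -1
  2·m_2 + 8·m_3 + 2·m_4 = 6(Δ_3 - Δ_2) = 12
Clamped end conditions give two more equations: 2h_0·m_0 + h_0·m_1 = 6(Δ_0 - g'(-2)) = 42 and h_3·m_3 + 2h_3·m_4 = 6(g'(6) - Δ_3) = -21.
Solving the tridiagonal system: m_0 = 3449/144, m_1 = -425/72, m_2 = 157/144, m_3 = 209/72, m_4 = -965/144.
On [2, 4], g(x) = -4 - 79/36·(x - 2) + 157/288·(x - 2)² + 29/192·(x - 2)³.
With (x - 2) = 1/2: g(5/2) = -7591/1536.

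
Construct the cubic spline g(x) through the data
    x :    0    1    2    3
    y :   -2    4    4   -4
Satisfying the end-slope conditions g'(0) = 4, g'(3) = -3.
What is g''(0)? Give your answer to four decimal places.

With M_i denoting the second derivative at x_i, h_i = 1, 1, 1, and Δ_i = (y_(i+1) − y_i)/h_i = 6, 0, -8:
  1·M_0 + 4·M_1 + 1·M_2 = 6(Δ_1 - Δ_0) = -36
  1·M_1 + 4·M_2 + 1·M_3 = 6(Δ_2 - Δ_1) = -48
Clamped end conditions give two more equations: 2h_0·M_0 + h_0·M_1 = 6(Δ_0 - g'(0)) = 12 and h_2·M_2 + 2h_2·M_3 = 6(g'(3) - Δ_2) = 30.
Hence M_0 = 146/15, M_1 = -112/15, M_2 = -238/15, M_3 = 344/15.

9.7333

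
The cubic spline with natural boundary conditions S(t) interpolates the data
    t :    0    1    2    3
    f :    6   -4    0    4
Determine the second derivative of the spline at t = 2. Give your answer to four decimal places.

With M_i denoting the second derivative at x_i, h_i = 1, 1, 1, and Δ_i = (y_(i+1) − y_i)/h_i = -10, 4, 4:
  1·M_0 + 4·M_1 + 1·M_2 = 6(Δ_1 - Δ_0) = 84
  1·M_1 + 4·M_2 + 1·M_3 = 6(Δ_2 - Δ_1) = 0
Natural end conditions: M_0 = M_3 = 0.
Forward elimination and back-substitution give M_0 = 0, M_1 = 112/5, M_2 = -28/5, M_3 = 0.

-5.6000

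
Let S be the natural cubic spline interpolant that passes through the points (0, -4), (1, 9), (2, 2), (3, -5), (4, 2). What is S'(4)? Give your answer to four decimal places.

10.3929

With m_i denoting the second derivative at x_i, h_i = 1, 1, 1, 1, and Δ_i = (y_(i+1) − y_i)/h_i = 13, -7, -7, 7:
  1·m_0 + 4·m_1 + 1·m_2 = 6(Δ_1 - Δ_0) = -120
  1·m_1 + 4·m_2 + 1·m_3 = 6(Δ_2 - Δ_1) = 0
  1·m_2 + 4·m_3 + 1·m_4 = 6(Δ_3 - Δ_2) = 84
Natural end conditions: m_0 = m_4 = 0.
Forward elimination and back-substitution give m_0 = 0, m_1 = -429/14, m_2 = 18/7, m_3 = 285/14, m_4 = 0.
On [3, 4], S'(x) = b_3 + 2c_3·(x - 3) + 3d_3·(x - 3)² with b_3 = Δ_3 - h_3(2m_3 + m_4)/6 = 3/14, c_3 = m_3/2 = 285/28, d_3 = (m_4 - m_3)/(6h_3) = -95/28. So S'(4) = 291/28.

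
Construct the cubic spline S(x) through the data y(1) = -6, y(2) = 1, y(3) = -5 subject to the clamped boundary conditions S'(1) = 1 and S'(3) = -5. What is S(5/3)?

Let M_i = S''(x_i). Step sizes h_i = 1, 1; slopes of the chords Δ_i = (y_(i+1) - y_i)/h_i = 7, -6.
  1·M_0 + 4·M_1 + 1·M_2 = 6(Δ_1 - Δ_0) = -78
Clamped end conditions give two more equations: 2h_0·M_0 + h_0·M_1 = 6(Δ_0 - S'(1)) = 36 and h_1·M_1 + 2h_1·M_2 = 6(S'(3) - Δ_1) = 6.
Solving the tridiagonal system: M_0 = 69/2, M_1 = -33, M_2 = 39/2.
On [1, 2], S(x) = -6 + 1·(x - 1) + 69/4·(x - 1)² - 45/4·(x - 1)³.
With (x - 1) = 2/3: S(5/3) = -1.

-1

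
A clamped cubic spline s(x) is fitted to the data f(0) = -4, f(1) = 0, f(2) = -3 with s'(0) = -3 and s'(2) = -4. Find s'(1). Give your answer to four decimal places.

Put M_i = s'' at the i-th knot. Here h = (1, 1) and Δ = (4, -3), so the interior equations h_(i-1)·M_(i-1) + 2(h_(i-1)+h_i)·M_i + h_i·M_(i+1) = 6(Δ_i − Δ_(i-1)) read
  1·M_0 + 4·M_1 + 1·M_2 = 6(Δ_1 - Δ_0) = -42
Clamped end conditions give two more equations: 2h_0·M_0 + h_0·M_1 = 6(Δ_0 - s'(0)) = 42 and h_1·M_1 + 2h_1·M_2 = 6(s'(2) - Δ_1) = -6.
Solving the tridiagonal system: M_0 = 31, M_1 = -20, M_2 = 7.
On [1, 2], s'(x) = b_1 + 2c_1·(x - 1) + 3d_1·(x - 1)² with b_1 = Δ_1 - h_1(2M_1 + M_2)/6 = 5/2, c_1 = M_1/2 = -10, d_1 = (M_2 - M_1)/(6h_1) = 9/2. So s'(1) = 5/2.

2.5000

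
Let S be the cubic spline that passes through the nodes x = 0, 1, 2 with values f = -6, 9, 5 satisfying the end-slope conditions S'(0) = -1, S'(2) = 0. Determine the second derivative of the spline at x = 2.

41

Write M_i for S''(x_i). With h_i = 1, 1 and divided differences Δ_i = 15, -4, the continuity of S' gives the tridiagonal system
  1·M_0 + 4·M_1 + 1·M_2 = 6(Δ_1 - Δ_0) = -114
Clamped end conditions give two more equations: 2h_0·M_0 + h_0·M_1 = 6(Δ_0 - S'(0)) = 96 and h_1·M_1 + 2h_1·M_2 = 6(S'(2) - Δ_1) = 24.
Forward elimination and back-substitution give M_0 = 77, M_1 = -58, M_2 = 41.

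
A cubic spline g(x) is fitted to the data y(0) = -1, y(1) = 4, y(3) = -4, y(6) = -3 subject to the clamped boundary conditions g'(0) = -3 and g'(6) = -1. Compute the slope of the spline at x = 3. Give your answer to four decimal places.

Put m_i = g'' at the i-th knot. Here h = (1, 2, 3) and Δ = (5, -4, 1/3), so the interior equations h_(i-1)·m_(i-1) + 2(h_(i-1)+h_i)·m_i + h_i·m_(i+1) = 6(Δ_i − Δ_(i-1)) read
  1·m_0 + 6·m_1 + 2·m_2 = 6(Δ_1 - Δ_0) = -54
  2·m_1 + 10·m_2 + 3·m_3 = 6(Δ_2 - Δ_1) = 26
Clamped end conditions give two more equations: 2h_0·m_0 + h_0·m_1 = 6(Δ_0 - g'(0)) = 48 and h_2·m_2 + 2h_2·m_3 = 6(g'(6) - Δ_2) = -8.
Solving: m_0 = 1850/57, m_1 = -964/57, m_2 = 428/57, m_3 = -290/57.
On [3, 6], g'(x) = b_2 + 2c_2·(x - 3) + 3d_2·(x - 3)² with b_2 = Δ_2 - h_2(2m_2 + m_3)/6 = -88/19, c_2 = m_2/2 = 214/57, d_2 = (m_3 - m_2)/(6h_2) = -359/513. So g'(3) = -88/19.

-4.6316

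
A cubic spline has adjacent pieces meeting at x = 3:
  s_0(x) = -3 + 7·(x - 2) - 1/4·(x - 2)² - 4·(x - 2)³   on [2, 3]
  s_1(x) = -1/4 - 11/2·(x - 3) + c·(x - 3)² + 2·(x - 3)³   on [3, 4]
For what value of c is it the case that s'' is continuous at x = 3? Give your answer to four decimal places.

s_0''(x) = -1/2 - 24·(x - 2), so s_0''(3) = -49/2. On the right, s_1''(3) = 2c, so c = -49/4.

-12.2500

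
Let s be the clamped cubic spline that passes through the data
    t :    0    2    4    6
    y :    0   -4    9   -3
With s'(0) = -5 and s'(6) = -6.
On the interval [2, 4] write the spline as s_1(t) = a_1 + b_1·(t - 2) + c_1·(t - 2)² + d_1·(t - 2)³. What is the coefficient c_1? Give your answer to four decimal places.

4.9333

With σ_i denoting the second derivative at x_i, h_i = 2, 2, 2, and Δ_i = (y_(i+1) − y_i)/h_i = -2, 13/2, -6:
  2·σ_0 + 8·σ_1 + 2·σ_2 = 6(Δ_1 - Δ_0) = 51
  2·σ_1 + 8·σ_2 + 2·σ_3 = 6(Δ_2 - Δ_1) = -75
Clamped end conditions give two more equations: 2h_0·σ_0 + h_0·σ_1 = 6(Δ_0 - s'(0)) = 18 and h_2·σ_2 + 2h_2·σ_3 = 6(s'(6) - Δ_2) = 0.
Forward elimination and back-substitution give σ_0 = -13/30, σ_1 = 148/15, σ_2 = -203/15, σ_3 = 203/30.
On [2, 4], with s_1(t) = a_1 + b_1·(t - 2) + c_1·(t - 2)² + d_1·(t - 2)³: c_1 = σ_1/2 = 74/15, d_1 = (σ_2 - σ_1)/(6h_1) = -39/20, b_1 = Δ_1 - h_1(2σ_1 + σ_2)/6 = 133/30.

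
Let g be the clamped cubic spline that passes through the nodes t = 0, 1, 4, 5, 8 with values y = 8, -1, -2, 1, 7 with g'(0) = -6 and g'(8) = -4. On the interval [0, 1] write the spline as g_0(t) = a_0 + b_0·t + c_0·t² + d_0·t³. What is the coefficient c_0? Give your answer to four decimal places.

Let M_i = g''(x_i). Step sizes h_i = 1, 3, 1, 3; slopes of the chords Δ_i = (y_(i+1) - y_i)/h_i = -9, -1/3, 3, 2.
  1·M_0 + 8·M_1 + 3·M_2 = 6(Δ_1 - Δ_0) = 52
  3·M_1 + 8·M_2 + 1·M_3 = 6(Δ_2 - Δ_1) = 20
  1·M_2 + 8·M_3 + 3·M_4 = 6(Δ_3 - Δ_2) = -6
Clamped end conditions give two more equations: 2h_0·M_0 + h_0·M_1 = 6(Δ_0 - g'(0)) = -18 and h_3·M_3 + 2h_3·M_4 = 6(g'(8) - Δ_3) = -36.
Hence M_0 = -2863/216, M_1 = 919/108, M_2 = -203/216, M_3 = 215/108, M_4 = -1511/216.
On [0, 1], with g_0(t) = a_0 + b_0·t + c_0·t² + d_0·t³: c_0 = M_0/2 = -2863/432, d_0 = (M_1 - M_0)/(6h_0) = 1567/432, b_0 = Δ_0 - h_0(2M_0 + M_1)/6 = -6.

-6.6273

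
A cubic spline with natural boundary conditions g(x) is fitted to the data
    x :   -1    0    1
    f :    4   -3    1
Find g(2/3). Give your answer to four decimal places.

-1.1481

Let M_i = g''(x_i). Step sizes h_i = 1, 1; slopes of the chords Δ_i = (y_(i+1) - y_i)/h_i = -7, 4.
  1·M_0 + 4·M_1 + 1·M_2 = 6(Δ_1 - Δ_0) = 66
Natural end conditions: M_0 = M_2 = 0.
Solving the tridiagonal system: M_0 = 0, M_1 = 33/2, M_2 = 0.
On [0, 1], g(x) = -3 - 3/2·x + 33/4·x² - 11/4·x³.
With x = 2/3: g(2/3) = -31/27.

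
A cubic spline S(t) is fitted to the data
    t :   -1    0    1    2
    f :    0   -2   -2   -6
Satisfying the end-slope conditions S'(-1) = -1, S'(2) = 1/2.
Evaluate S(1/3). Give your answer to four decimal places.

-1.8519

Write m_i for S''(x_i). With h_i = 1, 1, 1 and divided differences Δ_i = -2, 0, -4, the continuity of S' gives the tridiagonal system
  1·m_0 + 4·m_1 + 1·m_2 = 6(Δ_1 - Δ_0) = 12
  1·m_1 + 4·m_2 + 1·m_3 = 6(Δ_2 - Δ_1) = -24
Clamped end conditions give two more equations: 2h_0·m_0 + h_0·m_1 = 6(Δ_0 - S'(-1)) = -6 and h_2·m_2 + 2h_2·m_3 = 6(S'(2) - Δ_2) = 27.
Solving: m_0 = -7, m_1 = 8, m_2 = -13, m_3 = 20.
On [0, 1], S(t) = -2 - 1/2·t + 4·t² - 7/2·t³.
With t = 1/3: S(1/3) = -50/27.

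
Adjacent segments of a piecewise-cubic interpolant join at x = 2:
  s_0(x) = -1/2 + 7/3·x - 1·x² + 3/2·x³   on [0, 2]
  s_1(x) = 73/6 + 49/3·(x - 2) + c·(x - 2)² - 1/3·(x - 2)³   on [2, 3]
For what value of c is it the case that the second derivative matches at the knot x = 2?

s_0''(x) = -2 + 9·x, so s_0''(2) = 16. On the right, s_1''(2) = 2c, so c = 8.

8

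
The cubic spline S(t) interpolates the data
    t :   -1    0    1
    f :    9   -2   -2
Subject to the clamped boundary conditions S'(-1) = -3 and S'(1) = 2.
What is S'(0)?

Let σ_i = S''(x_i). Step sizes h_i = 1, 1; slopes of the chords Δ_i = (y_(i+1) - y_i)/h_i = -11, 0.
  1·σ_0 + 4·σ_1 + 1·σ_2 = 6(Δ_1 - Δ_0) = 66
Clamped end conditions give two more equations: 2h_0·σ_0 + h_0·σ_1 = 6(Δ_0 - S'(-1)) = -48 and h_1·σ_1 + 2h_1·σ_2 = 6(S'(1) - Δ_1) = 12.
Forward elimination and back-substitution give σ_0 = -38, σ_1 = 28, σ_2 = -8.
On [0, 1], S'(t) = b_1 + 2c_1·t + 3d_1·t² with b_1 = Δ_1 - h_1(2σ_1 + σ_2)/6 = -8, c_1 = σ_1/2 = 14, d_1 = (σ_2 - σ_1)/(6h_1) = -6. So S'(0) = -8.

-8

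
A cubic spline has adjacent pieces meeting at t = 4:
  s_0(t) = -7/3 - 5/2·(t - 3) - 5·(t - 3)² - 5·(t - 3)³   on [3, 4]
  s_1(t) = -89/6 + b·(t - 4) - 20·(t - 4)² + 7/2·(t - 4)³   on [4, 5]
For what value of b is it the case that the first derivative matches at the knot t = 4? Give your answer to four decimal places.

s_0'(t) = -5/2 - 10·(t - 3) - 15·(t - 3)², so s_0'(4) = -55/2. On the right, s_1'(4) = b, so b = -55/2.

-27.5000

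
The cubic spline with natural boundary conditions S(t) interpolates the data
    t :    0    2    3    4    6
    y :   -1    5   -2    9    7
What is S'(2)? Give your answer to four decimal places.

Let M_i = S''(x_i). Step sizes h_i = 2, 1, 1, 2; slopes of the chords Δ_i = (y_(i+1) - y_i)/h_i = 3, -7, 11, -1.
  2·M_0 + 6·M_1 + 1·M_2 = 6(Δ_1 - Δ_0) = -60
  1·M_1 + 4·M_2 + 1·M_3 = 6(Δ_2 - Δ_1) = 108
  1·M_2 + 6·M_3 + 2·M_4 = 6(Δ_3 - Δ_2) = -72
Natural end conditions: M_0 = M_4 = 0.
Forward elimination and back-substitution give M_0 = 0, M_1 = -175/11, M_2 = 390/11, M_3 = -197/11, M_4 = 0.
On [2, 3], S'(t) = b_1 + 2c_1·(t - 2) + 3d_1·(t - 2)² with b_1 = Δ_1 - h_1(2M_1 + M_2)/6 = -251/33, c_1 = M_1/2 = -175/22, d_1 = (M_2 - M_1)/(6h_1) = 565/66. So S'(2) = -251/33.

-7.6061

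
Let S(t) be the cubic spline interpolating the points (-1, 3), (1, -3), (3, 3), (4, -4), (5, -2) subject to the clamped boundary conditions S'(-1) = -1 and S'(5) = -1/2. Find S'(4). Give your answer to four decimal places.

-2.3869

With M_i denoting the second derivative at x_i, h_i = 2, 2, 1, 1, and Δ_i = (y_(i+1) − y_i)/h_i = -3, 3, -7, 2:
  2·M_0 + 8·M_1 + 2·M_2 = 6(Δ_1 - Δ_0) = 36
  2·M_1 + 6·M_2 + 1·M_3 = 6(Δ_2 - Δ_1) = -60
  1·M_2 + 4·M_3 + 1·M_4 = 6(Δ_3 - Δ_2) = 54
Clamped end conditions give two more equations: 2h_0·M_0 + h_0·M_1 = 6(Δ_0 - S'(-1)) = -12 and h_3·M_3 + 2h_3·M_4 = 6(S'(5) - Δ_3) = -15.
Forward elimination and back-substitution give M_0 = -713/84, M_1 = 461/42, M_2 = -209/12, M_3 = 947/42, M_4 = -1577/84.
On [4, 5], S'(t) = b_3 + 2c_3·(t - 4) + 3d_3·(t - 4)² with b_3 = Δ_3 - h_3(2M_3 + M_4)/6 = -401/168, c_3 = M_3/2 = 947/84, d_3 = (M_4 - M_3)/(6h_3) = -1157/168. So S'(4) = -401/168.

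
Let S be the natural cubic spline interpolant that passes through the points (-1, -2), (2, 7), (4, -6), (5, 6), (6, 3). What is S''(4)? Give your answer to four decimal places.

Put σ_i = S'' at the i-th knot. Here h = (3, 2, 1, 1) and Δ = (3, -13/2, 12, -3), so the interior equations h_(i-1)·σ_(i-1) + 2(h_(i-1)+h_i)·σ_i + h_i·σ_(i+1) = 6(Δ_i − Δ_(i-1)) read
  3·σ_0 + 10·σ_1 + 2·σ_2 = 6(Δ_1 - Δ_0) = -57
  2·σ_1 + 6·σ_2 + 1·σ_3 = 6(Δ_2 - Δ_1) = 111
  1·σ_2 + 4·σ_3 + 1·σ_4 = 6(Δ_3 - Δ_2) = -90
Natural end conditions: σ_0 = σ_4 = 0.
Forward elimination and back-substitution give σ_0 = 0, σ_1 = -2379/214, σ_2 = 2898/107, σ_3 = -3132/107, σ_4 = 0.

27.0841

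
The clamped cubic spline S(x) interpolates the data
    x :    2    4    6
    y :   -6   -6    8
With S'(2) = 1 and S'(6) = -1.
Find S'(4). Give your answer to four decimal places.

5.2500

With M_i denoting the second derivative at x_i, h_i = 2, 2, and Δ_i = (y_(i+1) − y_i)/h_i = 0, 7:
  2·M_0 + 8·M_1 + 2·M_2 = 6(Δ_1 - Δ_0) = 42
Clamped end conditions give two more equations: 2h_0·M_0 + h_0·M_1 = 6(Δ_0 - S'(2)) = -6 and h_1·M_1 + 2h_1·M_2 = 6(S'(6) - Δ_1) = -48.
Forward elimination and back-substitution give M_0 = -29/4, M_1 = 23/2, M_2 = -71/4.
On [4, 6], S'(x) = b_1 + 2c_1·(x - 4) + 3d_1·(x - 4)² with b_1 = Δ_1 - h_1(2M_1 + M_2)/6 = 21/4, c_1 = M_1/2 = 23/4, d_1 = (M_2 - M_1)/(6h_1) = -39/16. So S'(4) = 21/4.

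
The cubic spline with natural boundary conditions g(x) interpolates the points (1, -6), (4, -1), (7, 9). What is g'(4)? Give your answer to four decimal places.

Write σ_i for g''(x_i). With h_i = 3, 3 and divided differences Δ_i = 5/3, 10/3, the continuity of g' gives the tridiagonal system
  3·σ_0 + 12·σ_1 + 3·σ_2 = 6(Δ_1 - Δ_0) = 10
Natural end conditions: σ_0 = σ_2 = 0.
Hence σ_0 = 0, σ_1 = 5/6, σ_2 = 0.
On [4, 7], g'(x) = b_1 + 2c_1·(x - 4) + 3d_1·(x - 4)² with b_1 = Δ_1 - h_1(2σ_1 + σ_2)/6 = 5/2, c_1 = σ_1/2 = 5/12, d_1 = (σ_2 - σ_1)/(6h_1) = -5/108. So g'(4) = 5/2.

2.5000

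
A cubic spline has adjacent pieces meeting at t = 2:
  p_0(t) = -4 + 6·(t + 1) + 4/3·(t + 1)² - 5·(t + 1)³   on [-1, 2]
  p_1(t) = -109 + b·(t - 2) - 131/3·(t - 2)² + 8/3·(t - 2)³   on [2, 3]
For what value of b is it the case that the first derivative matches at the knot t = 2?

-121

p_0'(t) = 6 + 8/3·(t + 1) - 15·(t + 1)², so p_0'(2) = -121. On the right, p_1'(2) = b, so b = -121.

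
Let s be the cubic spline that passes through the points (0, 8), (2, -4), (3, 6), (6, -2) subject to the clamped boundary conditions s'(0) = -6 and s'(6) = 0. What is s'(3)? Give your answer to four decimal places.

8.2857

Let M_i = s''(x_i). Step sizes h_i = 2, 1, 3; slopes of the chords Δ_i = (y_(i+1) - y_i)/h_i = -6, 10, -8/3.
  2·M_0 + 6·M_1 + 1·M_2 = 6(Δ_1 - Δ_0) = 96
  1·M_1 + 8·M_2 + 3·M_3 = 6(Δ_2 - Δ_1) = -76
Clamped end conditions give two more equations: 2h_0·M_0 + h_0·M_1 = 6(Δ_0 - s'(0)) = 0 and h_2·M_2 + 2h_2·M_3 = 6(s'(6) - Δ_2) = 16.
Hence M_0 = -236/21, M_1 = 472/21, M_2 = -344/21, M_3 = 76/7.
On [3, 6], s'(t) = b_2 + 2c_2·(t - 3) + 3d_2·(t - 3)² with b_2 = Δ_2 - h_2(2M_2 + M_3)/6 = 58/7, c_2 = M_2/2 = -172/21, d_2 = (M_3 - M_2)/(6h_2) = 286/189. So s'(3) = 58/7.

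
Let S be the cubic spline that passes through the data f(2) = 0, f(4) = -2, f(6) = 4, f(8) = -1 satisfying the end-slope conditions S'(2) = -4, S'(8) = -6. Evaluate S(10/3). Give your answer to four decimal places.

Write m_i for S''(x_i). With h_i = 2, 2, 2 and divided differences Δ_i = -1, 3, -5/2, the continuity of S' gives the tridiagonal system
  2·m_0 + 8·m_1 + 2·m_2 = 6(Δ_1 - Δ_0) = 24
  2·m_1 + 8·m_2 + 2·m_3 = 6(Δ_2 - Δ_1) = -33
Clamped end conditions give two more equations: 2h_0·m_0 + h_0·m_1 = 6(Δ_0 - S'(2)) = 18 and h_2·m_2 + 2h_2·m_3 = 6(S'(8) - Δ_2) = -21.
Solving: m_0 = 17/6, m_1 = 10/3, m_2 = -25/6, m_3 = -19/6.
On [2, 4], S(x) = 0 - 4·(x - 2) + 17/12·(x - 2)² + 1/24·(x - 2)³.
With (x - 2) = 4/3: S(10/3) = -220/81.

-2.7160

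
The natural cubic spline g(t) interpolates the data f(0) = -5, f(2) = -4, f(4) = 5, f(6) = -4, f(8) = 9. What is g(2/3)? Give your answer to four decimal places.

-5.7989

Put M_i = g'' at the i-th knot. Here h = (2, 2, 2, 2) and Δ = (1/2, 9/2, -9/2, 13/2), so the interior equations h_(i-1)·M_(i-1) + 2(h_(i-1)+h_i)·M_i + h_i·M_(i+1) = 6(Δ_i − Δ_(i-1)) read
  2·M_0 + 8·M_1 + 2·M_2 = 6(Δ_1 - Δ_0) = 24
  2·M_1 + 8·M_2 + 2·M_3 = 6(Δ_2 - Δ_1) = -54
  2·M_2 + 8·M_3 + 2·M_4 = 6(Δ_3 - Δ_2) = 66
Natural end conditions: M_0 = M_4 = 0.
Solving: M_0 = 0, M_1 = 321/56, M_2 = -153/14, M_3 = 615/56, M_4 = 0.
On [0, 2], g(t) = -5 - 79/56·t + 0·t² + 107/224·t³.
With t = 2/3: g(2/3) = -1096/189.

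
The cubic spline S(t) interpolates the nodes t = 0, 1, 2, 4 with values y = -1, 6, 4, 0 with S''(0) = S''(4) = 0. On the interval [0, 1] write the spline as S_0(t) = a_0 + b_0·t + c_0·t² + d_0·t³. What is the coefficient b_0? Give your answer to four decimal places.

Let σ_i = S''(x_i). Step sizes h_i = 1, 1, 2; slopes of the chords Δ_i = (y_(i+1) - y_i)/h_i = 7, -2, -2.
  1·σ_0 + 4·σ_1 + 1·σ_2 = 6(Δ_1 - Δ_0) = -54
  1·σ_1 + 6·σ_2 + 2·σ_3 = 6(Δ_2 - Δ_1) = 0
Natural end conditions: σ_0 = σ_3 = 0.
Forward elimination and back-substitution give σ_0 = 0, σ_1 = -324/23, σ_2 = 54/23, σ_3 = 0.
On [0, 1], with S_0(t) = a_0 + b_0·t + c_0·t² + d_0·t³: c_0 = σ_0/2 = 0, d_0 = (σ_1 - σ_0)/(6h_0) = -54/23, b_0 = Δ_0 - h_0(2σ_0 + σ_1)/6 = 215/23.

9.3478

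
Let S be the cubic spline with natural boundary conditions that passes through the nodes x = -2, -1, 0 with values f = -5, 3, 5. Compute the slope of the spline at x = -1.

5

Write m_i for S''(x_i). With h_i = 1, 1 and divided differences Δ_i = 8, 2, the continuity of S' gives the tridiagonal system
  1·m_0 + 4·m_1 + 1·m_2 = 6(Δ_1 - Δ_0) = -36
Natural end conditions: m_0 = m_2 = 0.
Solving the tridiagonal system: m_0 = 0, m_1 = -9, m_2 = 0.
On [-1, 0], S'(x) = b_1 + 2c_1·(x + 1) + 3d_1·(x + 1)² with b_1 = Δ_1 - h_1(2m_1 + m_2)/6 = 5, c_1 = m_1/2 = -9/2, d_1 = (m_2 - m_1)/(6h_1) = 3/2. So S'(-1) = 5.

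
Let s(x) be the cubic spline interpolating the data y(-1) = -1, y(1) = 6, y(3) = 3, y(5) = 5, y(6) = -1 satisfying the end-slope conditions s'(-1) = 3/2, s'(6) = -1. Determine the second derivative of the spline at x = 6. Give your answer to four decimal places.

Let M_i = s''(x_i). Step sizes h_i = 2, 2, 2, 1; slopes of the chords Δ_i = (y_(i+1) - y_i)/h_i = 7/2, -3/2, 1, -6.
  2·M_0 + 8·M_1 + 2·M_2 = 6(Δ_1 - Δ_0) = -30
  2·M_1 + 8·M_2 + 2·M_3 = 6(Δ_2 - Δ_1) = 15
  2·M_2 + 6·M_3 + 1·M_4 = 6(Δ_3 - Δ_2) = -42
Clamped end conditions give two more equations: 2h_0·M_0 + h_0·M_1 = 6(Δ_0 - s'(-1)) = 12 and h_3·M_3 + 2h_3·M_4 = 6(s'(6) - Δ_3) = 30.
Hence M_0 = 1127/172, M_1 = -611/86, M_2 = 1181/172, M_3 = -553/43, M_4 = 1843/86.

21.4302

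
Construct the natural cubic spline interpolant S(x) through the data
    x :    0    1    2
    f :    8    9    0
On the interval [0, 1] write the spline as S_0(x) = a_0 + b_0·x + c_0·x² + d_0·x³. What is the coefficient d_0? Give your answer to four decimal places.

Write M_i for S''(x_i). With h_i = 1, 1 and divided differences Δ_i = 1, -9, the continuity of S' gives the tridiagonal system
  1·M_0 + 4·M_1 + 1·M_2 = 6(Δ_1 - Δ_0) = -60
Natural end conditions: M_0 = M_2 = 0.
Hence M_0 = 0, M_1 = -15, M_2 = 0.
On [0, 1], with S_0(x) = a_0 + b_0·x + c_0·x² + d_0·x³: c_0 = M_0/2 = 0, d_0 = (M_1 - M_0)/(6h_0) = -5/2, b_0 = Δ_0 - h_0(2M_0 + M_1)/6 = 7/2.

-2.5000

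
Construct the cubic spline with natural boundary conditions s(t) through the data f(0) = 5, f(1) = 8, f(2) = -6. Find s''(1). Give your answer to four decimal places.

-25.5000

With M_i denoting the second derivative at x_i, h_i = 1, 1, and Δ_i = (y_(i+1) − y_i)/h_i = 3, -14:
  1·M_0 + 4·M_1 + 1·M_2 = 6(Δ_1 - Δ_0) = -102
Natural end conditions: M_0 = M_2 = 0.
Solving the tridiagonal system: M_0 = 0, M_1 = -51/2, M_2 = 0.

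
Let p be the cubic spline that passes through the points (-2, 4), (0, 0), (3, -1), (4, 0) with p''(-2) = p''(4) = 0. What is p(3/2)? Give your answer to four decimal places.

-1.3398

Let M_i = p''(x_i). Step sizes h_i = 2, 3, 1; slopes of the chords Δ_i = (y_(i+1) - y_i)/h_i = -2, -1/3, 1.
  2·M_0 + 10·M_1 + 3·M_2 = 6(Δ_1 - Δ_0) = 10
  3·M_1 + 8·M_2 + 1·M_3 = 6(Δ_2 - Δ_1) = 8
Natural end conditions: M_0 = M_3 = 0.
Solving the tridiagonal system: M_0 = 0, M_1 = 56/71, M_2 = 50/71, M_3 = 0.
On [0, 3], p(x) = 0 - 314/213·x + 28/71·x² - 1/213·x³.
With x = 3/2: p(3/2) = -761/568.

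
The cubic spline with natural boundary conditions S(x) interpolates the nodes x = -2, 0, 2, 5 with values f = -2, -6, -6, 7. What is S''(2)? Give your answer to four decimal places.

Write M_i for S''(x_i). With h_i = 2, 2, 3 and divided differences Δ_i = -2, 0, 13/3, the continuity of S' gives the tridiagonal system
  2·M_0 + 8·M_1 + 2·M_2 = 6(Δ_1 - Δ_0) = 12
  2·M_1 + 10·M_2 + 3·M_3 = 6(Δ_2 - Δ_1) = 26
Natural end conditions: M_0 = M_3 = 0.
Hence M_0 = 0, M_1 = 17/19, M_2 = 46/19, M_3 = 0.

2.4211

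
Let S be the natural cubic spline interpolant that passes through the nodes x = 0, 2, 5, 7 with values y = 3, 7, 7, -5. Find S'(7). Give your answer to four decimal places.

-7.1868

Let σ_i = S''(x_i). Step sizes h_i = 2, 3, 2; slopes of the chords Δ_i = (y_(i+1) - y_i)/h_i = 2, 0, -6.
  2·σ_0 + 10·σ_1 + 3·σ_2 = 6(Δ_1 - Δ_0) = -12
  3·σ_1 + 10·σ_2 + 2·σ_3 = 6(Δ_2 - Δ_1) = -36
Natural end conditions: σ_0 = σ_3 = 0.
Forward elimination and back-substitution give σ_0 = 0, σ_1 = -12/91, σ_2 = -324/91, σ_3 = 0.
On [5, 7], S'(x) = b_2 + 2c_2·(x - 5) + 3d_2·(x - 5)² with b_2 = Δ_2 - h_2(2σ_2 + σ_3)/6 = -330/91, c_2 = σ_2/2 = -162/91, d_2 = (σ_3 - σ_2)/(6h_2) = 27/91. So S'(7) = -654/91.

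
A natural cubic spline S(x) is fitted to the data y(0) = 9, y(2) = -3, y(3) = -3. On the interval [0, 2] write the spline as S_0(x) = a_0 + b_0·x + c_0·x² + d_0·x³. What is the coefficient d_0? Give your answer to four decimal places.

Write M_i for S''(x_i). With h_i = 2, 1 and divided differences Δ_i = -6, 0, the continuity of S' gives the tridiagonal system
  2·M_0 + 6·M_1 + 1·M_2 = 6(Δ_1 - Δ_0) = 36
Natural end conditions: M_0 = M_2 = 0.
Forward elimination and back-substitution give M_0 = 0, M_1 = 6, M_2 = 0.
On [0, 2], with S_0(x) = a_0 + b_0·x + c_0·x² + d_0·x³: c_0 = M_0/2 = 0, d_0 = (M_1 - M_0)/(6h_0) = 1/2, b_0 = Δ_0 - h_0(2M_0 + M_1)/6 = -8.

0.5000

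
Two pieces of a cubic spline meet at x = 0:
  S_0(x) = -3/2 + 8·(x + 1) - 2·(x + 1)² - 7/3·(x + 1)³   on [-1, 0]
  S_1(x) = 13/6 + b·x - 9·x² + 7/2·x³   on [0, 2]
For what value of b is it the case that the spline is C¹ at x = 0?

-3

S_0'(x) = 8 - 4·(x + 1) - 7·(x + 1)², so S_0'(0) = -3. On the right, S_1'(0) = b, so b = -3.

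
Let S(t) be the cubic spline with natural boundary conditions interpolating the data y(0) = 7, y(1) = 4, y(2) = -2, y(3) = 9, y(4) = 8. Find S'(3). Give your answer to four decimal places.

7.9643

Let M_i = S''(x_i). Step sizes h_i = 1, 1, 1, 1; slopes of the chords Δ_i = (y_(i+1) - y_i)/h_i = -3, -6, 11, -1.
  1·M_0 + 4·M_1 + 1·M_2 = 6(Δ_1 - Δ_0) = -18
  1·M_1 + 4·M_2 + 1·M_3 = 6(Δ_2 - Δ_1) = 102
  1·M_2 + 4·M_3 + 1·M_4 = 6(Δ_3 - Δ_2) = -72
Natural end conditions: M_0 = M_4 = 0.
Solving the tridiagonal system: M_0 = 0, M_1 = -375/28, M_2 = 249/7, M_3 = -753/28, M_4 = 0.
On [3, 4], S'(t) = b_3 + 2c_3·(t - 3) + 3d_3·(t - 3)² with b_3 = Δ_3 - h_3(2M_3 + M_4)/6 = 223/28, c_3 = M_3/2 = -753/56, d_3 = (M_4 - M_3)/(6h_3) = 251/56. So S'(3) = 223/28.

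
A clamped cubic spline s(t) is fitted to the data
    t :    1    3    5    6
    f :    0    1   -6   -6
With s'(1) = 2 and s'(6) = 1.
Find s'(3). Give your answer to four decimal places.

-2.3261

Put M_i = s'' at the i-th knot. Here h = (2, 2, 1) and Δ = (1/2, -7/2, 0), so the interior equations h_(i-1)·M_(i-1) + 2(h_(i-1)+h_i)·M_i + h_i·M_(i+1) = 6(Δ_i − Δ_(i-1)) read
  2·M_0 + 8·M_1 + 2·M_2 = 6(Δ_1 - Δ_0) = -24
  2·M_1 + 6·M_2 + 1·M_3 = 6(Δ_2 - Δ_1) = 21
Clamped end conditions give two more equations: 2h_0·M_0 + h_0·M_1 = 6(Δ_0 - s'(1)) = -9 and h_2·M_2 + 2h_2·M_3 = 6(s'(6) - Δ_2) = 6.
Solving the tridiagonal system: M_0 = -4/23, M_1 = -191/46, M_2 = 110/23, M_3 = 14/23.
On [3, 5], s'(t) = b_1 + 2c_1·(t - 3) + 3d_1·(t - 3)² with b_1 = Δ_1 - h_1(2M_1 + M_2)/6 = -107/46, c_1 = M_1/2 = -191/92, d_1 = (M_2 - M_1)/(6h_1) = 137/184. So s'(3) = -107/46.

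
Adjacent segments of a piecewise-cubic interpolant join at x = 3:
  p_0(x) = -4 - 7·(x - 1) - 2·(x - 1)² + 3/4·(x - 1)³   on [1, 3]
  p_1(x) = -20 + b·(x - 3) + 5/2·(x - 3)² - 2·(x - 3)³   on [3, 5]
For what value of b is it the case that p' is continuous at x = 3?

-6

p_0'(x) = -7 - 4·(x - 1) + 9/4·(x - 1)², so p_0'(3) = -6. On the right, p_1'(3) = b, so b = -6.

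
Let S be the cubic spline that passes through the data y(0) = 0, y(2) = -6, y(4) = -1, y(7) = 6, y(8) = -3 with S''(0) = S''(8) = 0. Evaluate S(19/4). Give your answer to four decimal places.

3.0391

With m_i denoting the second derivative at x_i, h_i = 2, 2, 3, 1, and Δ_i = (y_(i+1) − y_i)/h_i = -3, 5/2, 7/3, -9:
  2·m_0 + 8·m_1 + 2·m_2 = 6(Δ_1 - Δ_0) = 33
  2·m_1 + 10·m_2 + 3·m_3 = 6(Δ_2 - Δ_1) = -1
  3·m_2 + 8·m_3 + 1·m_4 = 6(Δ_3 - Δ_2) = -68
Natural end conditions: m_0 = m_4 = 0.
Hence m_0 = 0, m_1 = 1951/536, m_2 = 130/67, m_3 = -2473/268, m_4 = 0.
On [4, 7], S(t) = -1 + 8051/1608·(t - 4) + 65/67·(t - 4)² - 2993/4824·(t - 4)³.
With (t - 4) = 3/4: S(19/4) = 104253/34304.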